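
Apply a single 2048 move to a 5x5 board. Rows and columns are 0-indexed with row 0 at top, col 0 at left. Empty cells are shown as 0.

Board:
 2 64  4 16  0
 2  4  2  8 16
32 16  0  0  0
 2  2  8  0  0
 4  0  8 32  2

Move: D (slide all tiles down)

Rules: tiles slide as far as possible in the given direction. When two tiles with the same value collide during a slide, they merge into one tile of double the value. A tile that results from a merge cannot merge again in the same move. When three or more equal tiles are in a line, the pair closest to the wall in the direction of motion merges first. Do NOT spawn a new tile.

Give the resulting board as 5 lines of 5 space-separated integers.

Slide down:
col 0: [2, 2, 32, 2, 4] -> [0, 4, 32, 2, 4]
col 1: [64, 4, 16, 2, 0] -> [0, 64, 4, 16, 2]
col 2: [4, 2, 0, 8, 8] -> [0, 0, 4, 2, 16]
col 3: [16, 8, 0, 0, 32] -> [0, 0, 16, 8, 32]
col 4: [0, 16, 0, 0, 2] -> [0, 0, 0, 16, 2]

Answer:  0  0  0  0  0
 4 64  0  0  0
32  4  4 16  0
 2 16  2  8 16
 4  2 16 32  2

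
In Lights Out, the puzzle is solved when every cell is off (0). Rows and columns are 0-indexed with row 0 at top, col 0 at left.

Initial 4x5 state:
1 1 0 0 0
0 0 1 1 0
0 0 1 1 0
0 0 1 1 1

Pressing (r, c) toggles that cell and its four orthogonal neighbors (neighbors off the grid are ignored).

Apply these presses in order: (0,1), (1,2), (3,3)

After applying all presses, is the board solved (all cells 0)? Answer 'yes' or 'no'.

After press 1 at (0,1):
0 0 1 0 0
0 1 1 1 0
0 0 1 1 0
0 0 1 1 1

After press 2 at (1,2):
0 0 0 0 0
0 0 0 0 0
0 0 0 1 0
0 0 1 1 1

After press 3 at (3,3):
0 0 0 0 0
0 0 0 0 0
0 0 0 0 0
0 0 0 0 0

Lights still on: 0

Answer: yes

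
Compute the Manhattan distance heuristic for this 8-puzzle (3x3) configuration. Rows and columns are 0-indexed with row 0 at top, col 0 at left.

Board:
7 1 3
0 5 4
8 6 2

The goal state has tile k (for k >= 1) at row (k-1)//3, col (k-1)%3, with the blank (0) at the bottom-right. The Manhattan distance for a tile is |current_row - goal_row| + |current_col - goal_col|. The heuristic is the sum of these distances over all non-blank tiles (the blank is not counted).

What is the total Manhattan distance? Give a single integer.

Answer: 11

Derivation:
Tile 7: (0,0)->(2,0) = 2
Tile 1: (0,1)->(0,0) = 1
Tile 3: (0,2)->(0,2) = 0
Tile 5: (1,1)->(1,1) = 0
Tile 4: (1,2)->(1,0) = 2
Tile 8: (2,0)->(2,1) = 1
Tile 6: (2,1)->(1,2) = 2
Tile 2: (2,2)->(0,1) = 3
Sum: 2 + 1 + 0 + 0 + 2 + 1 + 2 + 3 = 11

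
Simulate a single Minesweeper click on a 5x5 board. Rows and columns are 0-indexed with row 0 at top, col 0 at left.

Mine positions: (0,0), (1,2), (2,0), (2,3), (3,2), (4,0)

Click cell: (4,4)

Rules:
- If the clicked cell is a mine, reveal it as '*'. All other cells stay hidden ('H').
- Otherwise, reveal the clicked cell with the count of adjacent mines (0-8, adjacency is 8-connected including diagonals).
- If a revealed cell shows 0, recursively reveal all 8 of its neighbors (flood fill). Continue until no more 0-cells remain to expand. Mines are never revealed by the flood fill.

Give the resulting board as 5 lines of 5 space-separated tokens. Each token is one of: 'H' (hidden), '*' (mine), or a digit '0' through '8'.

H H H H H
H H H H H
H H H H H
H H H 2 1
H H H 1 0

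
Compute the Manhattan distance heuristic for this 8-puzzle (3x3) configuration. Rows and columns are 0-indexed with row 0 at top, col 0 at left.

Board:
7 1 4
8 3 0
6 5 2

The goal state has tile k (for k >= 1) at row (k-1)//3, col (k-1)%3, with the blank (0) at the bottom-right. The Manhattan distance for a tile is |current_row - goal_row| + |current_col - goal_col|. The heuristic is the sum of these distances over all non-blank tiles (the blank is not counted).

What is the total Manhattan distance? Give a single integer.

Tile 7: at (0,0), goal (2,0), distance |0-2|+|0-0| = 2
Tile 1: at (0,1), goal (0,0), distance |0-0|+|1-0| = 1
Tile 4: at (0,2), goal (1,0), distance |0-1|+|2-0| = 3
Tile 8: at (1,0), goal (2,1), distance |1-2|+|0-1| = 2
Tile 3: at (1,1), goal (0,2), distance |1-0|+|1-2| = 2
Tile 6: at (2,0), goal (1,2), distance |2-1|+|0-2| = 3
Tile 5: at (2,1), goal (1,1), distance |2-1|+|1-1| = 1
Tile 2: at (2,2), goal (0,1), distance |2-0|+|2-1| = 3
Sum: 2 + 1 + 3 + 2 + 2 + 3 + 1 + 3 = 17

Answer: 17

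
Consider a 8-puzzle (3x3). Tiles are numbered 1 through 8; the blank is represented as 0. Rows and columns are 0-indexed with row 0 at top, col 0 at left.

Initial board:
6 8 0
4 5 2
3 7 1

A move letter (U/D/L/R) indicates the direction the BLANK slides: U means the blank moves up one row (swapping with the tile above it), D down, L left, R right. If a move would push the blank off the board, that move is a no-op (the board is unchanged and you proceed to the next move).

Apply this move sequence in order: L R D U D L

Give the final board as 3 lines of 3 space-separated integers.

After move 1 (L):
6 0 8
4 5 2
3 7 1

After move 2 (R):
6 8 0
4 5 2
3 7 1

After move 3 (D):
6 8 2
4 5 0
3 7 1

After move 4 (U):
6 8 0
4 5 2
3 7 1

After move 5 (D):
6 8 2
4 5 0
3 7 1

After move 6 (L):
6 8 2
4 0 5
3 7 1

Answer: 6 8 2
4 0 5
3 7 1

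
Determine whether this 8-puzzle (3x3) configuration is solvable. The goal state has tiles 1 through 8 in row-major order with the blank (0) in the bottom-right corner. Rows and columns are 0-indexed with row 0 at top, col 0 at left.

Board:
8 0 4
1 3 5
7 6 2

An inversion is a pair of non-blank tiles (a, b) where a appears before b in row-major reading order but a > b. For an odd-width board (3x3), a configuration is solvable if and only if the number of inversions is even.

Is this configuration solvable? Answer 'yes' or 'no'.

Answer: no

Derivation:
Inversions (pairs i<j in row-major order where tile[i] > tile[j] > 0): 15
15 is odd, so the puzzle is not solvable.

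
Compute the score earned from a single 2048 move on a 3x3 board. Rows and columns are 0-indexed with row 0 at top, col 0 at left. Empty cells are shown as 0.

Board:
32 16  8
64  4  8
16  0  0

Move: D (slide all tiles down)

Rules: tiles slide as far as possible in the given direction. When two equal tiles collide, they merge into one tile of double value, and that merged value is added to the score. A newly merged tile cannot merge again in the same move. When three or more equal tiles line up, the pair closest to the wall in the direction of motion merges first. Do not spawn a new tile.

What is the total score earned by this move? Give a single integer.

Slide down:
col 0: [32, 64, 16] -> [32, 64, 16]  score +0 (running 0)
col 1: [16, 4, 0] -> [0, 16, 4]  score +0 (running 0)
col 2: [8, 8, 0] -> [0, 0, 16]  score +16 (running 16)
Board after move:
32  0  0
64 16  0
16  4 16

Answer: 16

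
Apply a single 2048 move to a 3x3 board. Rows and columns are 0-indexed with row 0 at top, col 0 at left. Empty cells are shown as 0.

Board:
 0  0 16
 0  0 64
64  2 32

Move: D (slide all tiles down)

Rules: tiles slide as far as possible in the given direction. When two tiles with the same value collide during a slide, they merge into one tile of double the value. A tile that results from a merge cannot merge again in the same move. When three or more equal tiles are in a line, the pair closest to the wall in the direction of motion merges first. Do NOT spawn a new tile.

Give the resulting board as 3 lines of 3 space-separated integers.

Answer:  0  0 16
 0  0 64
64  2 32

Derivation:
Slide down:
col 0: [0, 0, 64] -> [0, 0, 64]
col 1: [0, 0, 2] -> [0, 0, 2]
col 2: [16, 64, 32] -> [16, 64, 32]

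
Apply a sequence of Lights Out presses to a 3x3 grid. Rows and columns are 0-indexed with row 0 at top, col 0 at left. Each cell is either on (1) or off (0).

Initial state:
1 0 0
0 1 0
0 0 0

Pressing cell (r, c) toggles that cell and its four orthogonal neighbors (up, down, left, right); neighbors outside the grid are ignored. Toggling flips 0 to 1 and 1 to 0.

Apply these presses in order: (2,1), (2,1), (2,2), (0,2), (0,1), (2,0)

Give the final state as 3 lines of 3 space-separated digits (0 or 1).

After press 1 at (2,1):
1 0 0
0 0 0
1 1 1

After press 2 at (2,1):
1 0 0
0 1 0
0 0 0

After press 3 at (2,2):
1 0 0
0 1 1
0 1 1

After press 4 at (0,2):
1 1 1
0 1 0
0 1 1

After press 5 at (0,1):
0 0 0
0 0 0
0 1 1

After press 6 at (2,0):
0 0 0
1 0 0
1 0 1

Answer: 0 0 0
1 0 0
1 0 1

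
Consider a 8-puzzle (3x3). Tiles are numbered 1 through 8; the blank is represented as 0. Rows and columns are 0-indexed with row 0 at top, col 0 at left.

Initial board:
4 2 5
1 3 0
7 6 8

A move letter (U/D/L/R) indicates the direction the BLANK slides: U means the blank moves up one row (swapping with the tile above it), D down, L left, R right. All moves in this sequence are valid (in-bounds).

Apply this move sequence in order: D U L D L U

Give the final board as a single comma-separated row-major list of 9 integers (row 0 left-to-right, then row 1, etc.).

After move 1 (D):
4 2 5
1 3 8
7 6 0

After move 2 (U):
4 2 5
1 3 0
7 6 8

After move 3 (L):
4 2 5
1 0 3
7 6 8

After move 4 (D):
4 2 5
1 6 3
7 0 8

After move 5 (L):
4 2 5
1 6 3
0 7 8

After move 6 (U):
4 2 5
0 6 3
1 7 8

Answer: 4, 2, 5, 0, 6, 3, 1, 7, 8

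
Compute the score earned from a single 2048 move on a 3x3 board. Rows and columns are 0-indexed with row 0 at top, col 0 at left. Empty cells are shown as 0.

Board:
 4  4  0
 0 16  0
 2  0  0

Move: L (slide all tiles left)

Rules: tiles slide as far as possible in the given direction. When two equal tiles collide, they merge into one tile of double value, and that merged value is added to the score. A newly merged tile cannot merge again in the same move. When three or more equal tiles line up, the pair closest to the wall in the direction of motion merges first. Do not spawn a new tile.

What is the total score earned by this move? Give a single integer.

Answer: 8

Derivation:
Slide left:
row 0: [4, 4, 0] -> [8, 0, 0]  score +8 (running 8)
row 1: [0, 16, 0] -> [16, 0, 0]  score +0 (running 8)
row 2: [2, 0, 0] -> [2, 0, 0]  score +0 (running 8)
Board after move:
 8  0  0
16  0  0
 2  0  0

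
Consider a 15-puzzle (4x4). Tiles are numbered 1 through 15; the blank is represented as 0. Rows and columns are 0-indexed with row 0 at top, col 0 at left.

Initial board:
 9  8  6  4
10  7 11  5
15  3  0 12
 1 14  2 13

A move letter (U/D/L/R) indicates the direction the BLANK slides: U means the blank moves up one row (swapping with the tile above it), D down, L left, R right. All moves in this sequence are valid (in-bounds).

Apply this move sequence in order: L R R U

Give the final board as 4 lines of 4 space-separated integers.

Answer:  9  8  6  4
10  7 11  0
15  3 12  5
 1 14  2 13

Derivation:
After move 1 (L):
 9  8  6  4
10  7 11  5
15  0  3 12
 1 14  2 13

After move 2 (R):
 9  8  6  4
10  7 11  5
15  3  0 12
 1 14  2 13

After move 3 (R):
 9  8  6  4
10  7 11  5
15  3 12  0
 1 14  2 13

After move 4 (U):
 9  8  6  4
10  7 11  0
15  3 12  5
 1 14  2 13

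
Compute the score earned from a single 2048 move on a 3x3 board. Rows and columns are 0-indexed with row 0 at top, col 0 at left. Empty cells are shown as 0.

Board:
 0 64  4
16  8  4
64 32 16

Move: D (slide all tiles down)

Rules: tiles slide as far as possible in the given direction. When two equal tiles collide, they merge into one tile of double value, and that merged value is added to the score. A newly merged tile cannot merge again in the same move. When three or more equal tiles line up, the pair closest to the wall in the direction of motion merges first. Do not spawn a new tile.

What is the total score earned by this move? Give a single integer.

Slide down:
col 0: [0, 16, 64] -> [0, 16, 64]  score +0 (running 0)
col 1: [64, 8, 32] -> [64, 8, 32]  score +0 (running 0)
col 2: [4, 4, 16] -> [0, 8, 16]  score +8 (running 8)
Board after move:
 0 64  0
16  8  8
64 32 16

Answer: 8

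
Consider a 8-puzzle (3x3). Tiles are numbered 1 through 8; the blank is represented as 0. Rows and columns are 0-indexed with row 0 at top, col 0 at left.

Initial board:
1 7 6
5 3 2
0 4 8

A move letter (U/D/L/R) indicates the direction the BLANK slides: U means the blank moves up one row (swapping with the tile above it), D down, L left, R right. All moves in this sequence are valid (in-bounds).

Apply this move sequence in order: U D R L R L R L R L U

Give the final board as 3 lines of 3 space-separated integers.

Answer: 1 7 6
0 3 2
5 4 8

Derivation:
After move 1 (U):
1 7 6
0 3 2
5 4 8

After move 2 (D):
1 7 6
5 3 2
0 4 8

After move 3 (R):
1 7 6
5 3 2
4 0 8

After move 4 (L):
1 7 6
5 3 2
0 4 8

After move 5 (R):
1 7 6
5 3 2
4 0 8

After move 6 (L):
1 7 6
5 3 2
0 4 8

After move 7 (R):
1 7 6
5 3 2
4 0 8

After move 8 (L):
1 7 6
5 3 2
0 4 8

After move 9 (R):
1 7 6
5 3 2
4 0 8

After move 10 (L):
1 7 6
5 3 2
0 4 8

After move 11 (U):
1 7 6
0 3 2
5 4 8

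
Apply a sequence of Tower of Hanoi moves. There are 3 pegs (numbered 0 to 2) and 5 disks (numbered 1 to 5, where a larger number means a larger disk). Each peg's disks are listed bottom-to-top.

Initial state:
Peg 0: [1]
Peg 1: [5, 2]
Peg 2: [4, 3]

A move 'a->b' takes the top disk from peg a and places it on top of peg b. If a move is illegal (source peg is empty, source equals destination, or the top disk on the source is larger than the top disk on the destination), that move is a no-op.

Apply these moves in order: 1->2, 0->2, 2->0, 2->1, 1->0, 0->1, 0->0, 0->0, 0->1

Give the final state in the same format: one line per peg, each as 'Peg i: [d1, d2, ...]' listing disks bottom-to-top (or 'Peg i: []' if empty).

Answer: Peg 0: []
Peg 1: [5, 2, 1]
Peg 2: [4, 3]

Derivation:
After move 1 (1->2):
Peg 0: [1]
Peg 1: [5]
Peg 2: [4, 3, 2]

After move 2 (0->2):
Peg 0: []
Peg 1: [5]
Peg 2: [4, 3, 2, 1]

After move 3 (2->0):
Peg 0: [1]
Peg 1: [5]
Peg 2: [4, 3, 2]

After move 4 (2->1):
Peg 0: [1]
Peg 1: [5, 2]
Peg 2: [4, 3]

After move 5 (1->0):
Peg 0: [1]
Peg 1: [5, 2]
Peg 2: [4, 3]

After move 6 (0->1):
Peg 0: []
Peg 1: [5, 2, 1]
Peg 2: [4, 3]

After move 7 (0->0):
Peg 0: []
Peg 1: [5, 2, 1]
Peg 2: [4, 3]

After move 8 (0->0):
Peg 0: []
Peg 1: [5, 2, 1]
Peg 2: [4, 3]

After move 9 (0->1):
Peg 0: []
Peg 1: [5, 2, 1]
Peg 2: [4, 3]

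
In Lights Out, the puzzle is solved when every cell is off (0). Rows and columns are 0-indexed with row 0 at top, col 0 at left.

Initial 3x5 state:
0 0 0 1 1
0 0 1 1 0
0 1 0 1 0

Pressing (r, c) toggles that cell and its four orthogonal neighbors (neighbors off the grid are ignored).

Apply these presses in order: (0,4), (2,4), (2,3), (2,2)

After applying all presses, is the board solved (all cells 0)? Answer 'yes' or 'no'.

Answer: yes

Derivation:
After press 1 at (0,4):
0 0 0 0 0
0 0 1 1 1
0 1 0 1 0

After press 2 at (2,4):
0 0 0 0 0
0 0 1 1 0
0 1 0 0 1

After press 3 at (2,3):
0 0 0 0 0
0 0 1 0 0
0 1 1 1 0

After press 4 at (2,2):
0 0 0 0 0
0 0 0 0 0
0 0 0 0 0

Lights still on: 0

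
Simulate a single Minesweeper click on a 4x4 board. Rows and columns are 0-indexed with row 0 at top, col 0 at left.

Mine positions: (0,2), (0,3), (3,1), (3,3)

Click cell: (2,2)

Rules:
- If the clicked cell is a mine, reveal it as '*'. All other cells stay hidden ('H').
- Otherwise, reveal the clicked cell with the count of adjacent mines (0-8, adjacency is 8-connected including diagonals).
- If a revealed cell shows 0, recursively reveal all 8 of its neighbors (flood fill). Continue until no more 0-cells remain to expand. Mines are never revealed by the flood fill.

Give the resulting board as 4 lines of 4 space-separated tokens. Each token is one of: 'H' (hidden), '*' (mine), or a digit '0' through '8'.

H H H H
H H H H
H H 2 H
H H H H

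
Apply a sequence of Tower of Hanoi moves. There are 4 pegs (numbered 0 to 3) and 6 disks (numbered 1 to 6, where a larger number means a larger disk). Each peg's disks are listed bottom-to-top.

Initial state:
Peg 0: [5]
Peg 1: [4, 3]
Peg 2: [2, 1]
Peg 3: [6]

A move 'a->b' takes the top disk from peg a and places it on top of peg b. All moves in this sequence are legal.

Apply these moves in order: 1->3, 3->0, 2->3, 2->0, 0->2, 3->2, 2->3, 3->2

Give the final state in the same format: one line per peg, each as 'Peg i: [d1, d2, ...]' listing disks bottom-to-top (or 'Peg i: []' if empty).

Answer: Peg 0: [5, 3]
Peg 1: [4]
Peg 2: [2, 1]
Peg 3: [6]

Derivation:
After move 1 (1->3):
Peg 0: [5]
Peg 1: [4]
Peg 2: [2, 1]
Peg 3: [6, 3]

After move 2 (3->0):
Peg 0: [5, 3]
Peg 1: [4]
Peg 2: [2, 1]
Peg 3: [6]

After move 3 (2->3):
Peg 0: [5, 3]
Peg 1: [4]
Peg 2: [2]
Peg 3: [6, 1]

After move 4 (2->0):
Peg 0: [5, 3, 2]
Peg 1: [4]
Peg 2: []
Peg 3: [6, 1]

After move 5 (0->2):
Peg 0: [5, 3]
Peg 1: [4]
Peg 2: [2]
Peg 3: [6, 1]

After move 6 (3->2):
Peg 0: [5, 3]
Peg 1: [4]
Peg 2: [2, 1]
Peg 3: [6]

After move 7 (2->3):
Peg 0: [5, 3]
Peg 1: [4]
Peg 2: [2]
Peg 3: [6, 1]

After move 8 (3->2):
Peg 0: [5, 3]
Peg 1: [4]
Peg 2: [2, 1]
Peg 3: [6]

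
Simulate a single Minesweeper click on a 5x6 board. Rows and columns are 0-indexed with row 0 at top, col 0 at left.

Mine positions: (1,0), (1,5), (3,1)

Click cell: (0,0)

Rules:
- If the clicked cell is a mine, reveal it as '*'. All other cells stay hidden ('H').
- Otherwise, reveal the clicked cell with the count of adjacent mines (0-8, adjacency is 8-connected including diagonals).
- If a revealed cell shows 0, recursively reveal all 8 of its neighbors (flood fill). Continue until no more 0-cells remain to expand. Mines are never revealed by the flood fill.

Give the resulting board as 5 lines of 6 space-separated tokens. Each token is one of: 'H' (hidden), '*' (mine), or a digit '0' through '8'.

1 H H H H H
H H H H H H
H H H H H H
H H H H H H
H H H H H H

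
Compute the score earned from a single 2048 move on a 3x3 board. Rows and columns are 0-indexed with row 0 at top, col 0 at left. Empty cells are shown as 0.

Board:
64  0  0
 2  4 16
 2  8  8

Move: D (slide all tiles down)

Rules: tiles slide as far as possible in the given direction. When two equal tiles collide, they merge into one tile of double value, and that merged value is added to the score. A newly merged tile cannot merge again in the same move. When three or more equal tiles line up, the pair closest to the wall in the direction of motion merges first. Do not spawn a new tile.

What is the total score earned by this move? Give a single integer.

Slide down:
col 0: [64, 2, 2] -> [0, 64, 4]  score +4 (running 4)
col 1: [0, 4, 8] -> [0, 4, 8]  score +0 (running 4)
col 2: [0, 16, 8] -> [0, 16, 8]  score +0 (running 4)
Board after move:
 0  0  0
64  4 16
 4  8  8

Answer: 4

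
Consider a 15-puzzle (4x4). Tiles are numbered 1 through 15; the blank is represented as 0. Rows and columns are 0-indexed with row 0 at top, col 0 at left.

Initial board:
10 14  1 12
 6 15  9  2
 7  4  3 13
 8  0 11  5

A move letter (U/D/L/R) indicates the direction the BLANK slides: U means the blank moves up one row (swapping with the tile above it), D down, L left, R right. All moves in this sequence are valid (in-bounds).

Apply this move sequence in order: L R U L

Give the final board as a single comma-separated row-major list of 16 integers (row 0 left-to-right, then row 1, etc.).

After move 1 (L):
10 14  1 12
 6 15  9  2
 7  4  3 13
 0  8 11  5

After move 2 (R):
10 14  1 12
 6 15  9  2
 7  4  3 13
 8  0 11  5

After move 3 (U):
10 14  1 12
 6 15  9  2
 7  0  3 13
 8  4 11  5

After move 4 (L):
10 14  1 12
 6 15  9  2
 0  7  3 13
 8  4 11  5

Answer: 10, 14, 1, 12, 6, 15, 9, 2, 0, 7, 3, 13, 8, 4, 11, 5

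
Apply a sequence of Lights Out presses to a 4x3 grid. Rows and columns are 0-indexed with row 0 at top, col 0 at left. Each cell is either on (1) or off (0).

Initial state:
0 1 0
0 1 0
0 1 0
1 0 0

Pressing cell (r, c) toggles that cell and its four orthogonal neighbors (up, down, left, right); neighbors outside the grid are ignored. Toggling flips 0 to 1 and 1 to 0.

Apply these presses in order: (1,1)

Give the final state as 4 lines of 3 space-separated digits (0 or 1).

Answer: 0 0 0
1 0 1
0 0 0
1 0 0

Derivation:
After press 1 at (1,1):
0 0 0
1 0 1
0 0 0
1 0 0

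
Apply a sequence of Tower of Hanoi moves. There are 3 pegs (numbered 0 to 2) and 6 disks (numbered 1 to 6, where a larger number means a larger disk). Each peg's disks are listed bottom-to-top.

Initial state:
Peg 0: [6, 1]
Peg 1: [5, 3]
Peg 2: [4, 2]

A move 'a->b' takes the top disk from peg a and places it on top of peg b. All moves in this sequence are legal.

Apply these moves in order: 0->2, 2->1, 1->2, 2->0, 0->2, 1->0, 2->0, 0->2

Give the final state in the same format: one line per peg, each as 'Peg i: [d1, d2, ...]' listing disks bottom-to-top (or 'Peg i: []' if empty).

After move 1 (0->2):
Peg 0: [6]
Peg 1: [5, 3]
Peg 2: [4, 2, 1]

After move 2 (2->1):
Peg 0: [6]
Peg 1: [5, 3, 1]
Peg 2: [4, 2]

After move 3 (1->2):
Peg 0: [6]
Peg 1: [5, 3]
Peg 2: [4, 2, 1]

After move 4 (2->0):
Peg 0: [6, 1]
Peg 1: [5, 3]
Peg 2: [4, 2]

After move 5 (0->2):
Peg 0: [6]
Peg 1: [5, 3]
Peg 2: [4, 2, 1]

After move 6 (1->0):
Peg 0: [6, 3]
Peg 1: [5]
Peg 2: [4, 2, 1]

After move 7 (2->0):
Peg 0: [6, 3, 1]
Peg 1: [5]
Peg 2: [4, 2]

After move 8 (0->2):
Peg 0: [6, 3]
Peg 1: [5]
Peg 2: [4, 2, 1]

Answer: Peg 0: [6, 3]
Peg 1: [5]
Peg 2: [4, 2, 1]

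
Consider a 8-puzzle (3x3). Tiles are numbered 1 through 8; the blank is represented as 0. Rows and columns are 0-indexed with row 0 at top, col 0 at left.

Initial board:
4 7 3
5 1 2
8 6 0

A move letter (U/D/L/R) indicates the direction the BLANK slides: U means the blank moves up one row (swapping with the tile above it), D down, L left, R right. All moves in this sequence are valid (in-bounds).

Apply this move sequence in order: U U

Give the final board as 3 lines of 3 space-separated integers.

After move 1 (U):
4 7 3
5 1 0
8 6 2

After move 2 (U):
4 7 0
5 1 3
8 6 2

Answer: 4 7 0
5 1 3
8 6 2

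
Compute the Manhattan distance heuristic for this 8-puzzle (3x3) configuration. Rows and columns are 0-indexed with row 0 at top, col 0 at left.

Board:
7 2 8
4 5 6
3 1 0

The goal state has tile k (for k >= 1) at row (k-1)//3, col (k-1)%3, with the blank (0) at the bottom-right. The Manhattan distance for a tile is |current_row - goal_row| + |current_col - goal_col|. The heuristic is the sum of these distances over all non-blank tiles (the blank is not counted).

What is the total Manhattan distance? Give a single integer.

Answer: 12

Derivation:
Tile 7: at (0,0), goal (2,0), distance |0-2|+|0-0| = 2
Tile 2: at (0,1), goal (0,1), distance |0-0|+|1-1| = 0
Tile 8: at (0,2), goal (2,1), distance |0-2|+|2-1| = 3
Tile 4: at (1,0), goal (1,0), distance |1-1|+|0-0| = 0
Tile 5: at (1,1), goal (1,1), distance |1-1|+|1-1| = 0
Tile 6: at (1,2), goal (1,2), distance |1-1|+|2-2| = 0
Tile 3: at (2,0), goal (0,2), distance |2-0|+|0-2| = 4
Tile 1: at (2,1), goal (0,0), distance |2-0|+|1-0| = 3
Sum: 2 + 0 + 3 + 0 + 0 + 0 + 4 + 3 = 12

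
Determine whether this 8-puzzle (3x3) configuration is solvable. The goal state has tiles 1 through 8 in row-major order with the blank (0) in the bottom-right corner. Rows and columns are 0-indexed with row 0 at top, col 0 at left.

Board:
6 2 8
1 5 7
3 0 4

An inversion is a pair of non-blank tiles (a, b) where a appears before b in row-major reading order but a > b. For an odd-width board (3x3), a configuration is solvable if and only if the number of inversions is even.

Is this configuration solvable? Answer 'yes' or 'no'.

Inversions (pairs i<j in row-major order where tile[i] > tile[j] > 0): 15
15 is odd, so the puzzle is not solvable.

Answer: no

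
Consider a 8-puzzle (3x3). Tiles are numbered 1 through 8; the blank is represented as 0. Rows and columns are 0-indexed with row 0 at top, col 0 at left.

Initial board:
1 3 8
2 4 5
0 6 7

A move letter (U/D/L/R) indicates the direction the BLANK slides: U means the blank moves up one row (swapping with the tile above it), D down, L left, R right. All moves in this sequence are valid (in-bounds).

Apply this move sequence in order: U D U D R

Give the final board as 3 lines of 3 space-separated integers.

Answer: 1 3 8
2 4 5
6 0 7

Derivation:
After move 1 (U):
1 3 8
0 4 5
2 6 7

After move 2 (D):
1 3 8
2 4 5
0 6 7

After move 3 (U):
1 3 8
0 4 5
2 6 7

After move 4 (D):
1 3 8
2 4 5
0 6 7

After move 5 (R):
1 3 8
2 4 5
6 0 7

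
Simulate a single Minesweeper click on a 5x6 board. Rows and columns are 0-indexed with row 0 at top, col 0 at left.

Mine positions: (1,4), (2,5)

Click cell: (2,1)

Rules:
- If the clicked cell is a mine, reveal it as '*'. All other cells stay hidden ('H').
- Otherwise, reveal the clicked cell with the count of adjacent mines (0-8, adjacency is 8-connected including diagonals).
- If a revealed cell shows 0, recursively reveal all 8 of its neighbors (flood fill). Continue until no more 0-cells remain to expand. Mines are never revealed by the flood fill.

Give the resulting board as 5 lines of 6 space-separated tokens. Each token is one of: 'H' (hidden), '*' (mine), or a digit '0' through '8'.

0 0 0 1 H H
0 0 0 1 H H
0 0 0 1 2 H
0 0 0 0 1 1
0 0 0 0 0 0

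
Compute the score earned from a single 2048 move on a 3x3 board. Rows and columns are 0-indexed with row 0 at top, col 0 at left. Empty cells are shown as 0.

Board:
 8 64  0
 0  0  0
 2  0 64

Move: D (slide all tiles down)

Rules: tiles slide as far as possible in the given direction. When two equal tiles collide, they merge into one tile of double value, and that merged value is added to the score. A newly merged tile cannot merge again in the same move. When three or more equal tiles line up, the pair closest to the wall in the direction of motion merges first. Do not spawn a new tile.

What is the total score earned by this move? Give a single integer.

Slide down:
col 0: [8, 0, 2] -> [0, 8, 2]  score +0 (running 0)
col 1: [64, 0, 0] -> [0, 0, 64]  score +0 (running 0)
col 2: [0, 0, 64] -> [0, 0, 64]  score +0 (running 0)
Board after move:
 0  0  0
 8  0  0
 2 64 64

Answer: 0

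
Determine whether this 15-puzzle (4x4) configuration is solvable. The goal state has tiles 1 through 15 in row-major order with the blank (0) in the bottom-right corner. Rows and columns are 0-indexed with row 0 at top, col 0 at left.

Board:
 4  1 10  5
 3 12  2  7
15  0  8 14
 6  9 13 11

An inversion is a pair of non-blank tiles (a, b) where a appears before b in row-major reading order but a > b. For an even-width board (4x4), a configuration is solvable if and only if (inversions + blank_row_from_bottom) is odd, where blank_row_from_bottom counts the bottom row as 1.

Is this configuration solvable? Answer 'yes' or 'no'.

Inversions: 32
Blank is in row 2 (0-indexed from top), which is row 2 counting from the bottom (bottom = 1).
32 + 2 = 34, which is even, so the puzzle is not solvable.

Answer: no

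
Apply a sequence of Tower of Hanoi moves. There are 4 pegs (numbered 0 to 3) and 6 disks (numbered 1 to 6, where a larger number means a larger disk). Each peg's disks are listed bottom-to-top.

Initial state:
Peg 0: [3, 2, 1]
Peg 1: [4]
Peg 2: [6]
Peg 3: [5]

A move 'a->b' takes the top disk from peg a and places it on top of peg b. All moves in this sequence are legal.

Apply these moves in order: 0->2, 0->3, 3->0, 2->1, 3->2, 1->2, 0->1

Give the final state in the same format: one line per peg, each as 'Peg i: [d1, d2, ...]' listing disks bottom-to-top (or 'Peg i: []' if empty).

Answer: Peg 0: [3]
Peg 1: [4, 2]
Peg 2: [6, 5, 1]
Peg 3: []

Derivation:
After move 1 (0->2):
Peg 0: [3, 2]
Peg 1: [4]
Peg 2: [6, 1]
Peg 3: [5]

After move 2 (0->3):
Peg 0: [3]
Peg 1: [4]
Peg 2: [6, 1]
Peg 3: [5, 2]

After move 3 (3->0):
Peg 0: [3, 2]
Peg 1: [4]
Peg 2: [6, 1]
Peg 3: [5]

After move 4 (2->1):
Peg 0: [3, 2]
Peg 1: [4, 1]
Peg 2: [6]
Peg 3: [5]

After move 5 (3->2):
Peg 0: [3, 2]
Peg 1: [4, 1]
Peg 2: [6, 5]
Peg 3: []

After move 6 (1->2):
Peg 0: [3, 2]
Peg 1: [4]
Peg 2: [6, 5, 1]
Peg 3: []

After move 7 (0->1):
Peg 0: [3]
Peg 1: [4, 2]
Peg 2: [6, 5, 1]
Peg 3: []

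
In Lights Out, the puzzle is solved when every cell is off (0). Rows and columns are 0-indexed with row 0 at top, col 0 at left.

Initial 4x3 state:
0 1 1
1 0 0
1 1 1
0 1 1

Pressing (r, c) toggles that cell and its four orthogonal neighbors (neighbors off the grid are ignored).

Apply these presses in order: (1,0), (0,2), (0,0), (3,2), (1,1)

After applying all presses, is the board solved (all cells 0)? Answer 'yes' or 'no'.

Answer: yes

Derivation:
After press 1 at (1,0):
1 1 1
0 1 0
0 1 1
0 1 1

After press 2 at (0,2):
1 0 0
0 1 1
0 1 1
0 1 1

After press 3 at (0,0):
0 1 0
1 1 1
0 1 1
0 1 1

After press 4 at (3,2):
0 1 0
1 1 1
0 1 0
0 0 0

After press 5 at (1,1):
0 0 0
0 0 0
0 0 0
0 0 0

Lights still on: 0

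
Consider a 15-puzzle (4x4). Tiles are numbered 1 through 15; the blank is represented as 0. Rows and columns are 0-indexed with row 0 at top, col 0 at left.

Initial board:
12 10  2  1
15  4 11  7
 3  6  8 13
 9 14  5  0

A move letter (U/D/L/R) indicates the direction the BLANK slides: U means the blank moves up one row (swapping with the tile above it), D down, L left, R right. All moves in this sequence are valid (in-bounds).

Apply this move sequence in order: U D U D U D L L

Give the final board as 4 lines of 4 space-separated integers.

Answer: 12 10  2  1
15  4 11  7
 3  6  8 13
 9  0 14  5

Derivation:
After move 1 (U):
12 10  2  1
15  4 11  7
 3  6  8  0
 9 14  5 13

After move 2 (D):
12 10  2  1
15  4 11  7
 3  6  8 13
 9 14  5  0

After move 3 (U):
12 10  2  1
15  4 11  7
 3  6  8  0
 9 14  5 13

After move 4 (D):
12 10  2  1
15  4 11  7
 3  6  8 13
 9 14  5  0

After move 5 (U):
12 10  2  1
15  4 11  7
 3  6  8  0
 9 14  5 13

After move 6 (D):
12 10  2  1
15  4 11  7
 3  6  8 13
 9 14  5  0

After move 7 (L):
12 10  2  1
15  4 11  7
 3  6  8 13
 9 14  0  5

After move 8 (L):
12 10  2  1
15  4 11  7
 3  6  8 13
 9  0 14  5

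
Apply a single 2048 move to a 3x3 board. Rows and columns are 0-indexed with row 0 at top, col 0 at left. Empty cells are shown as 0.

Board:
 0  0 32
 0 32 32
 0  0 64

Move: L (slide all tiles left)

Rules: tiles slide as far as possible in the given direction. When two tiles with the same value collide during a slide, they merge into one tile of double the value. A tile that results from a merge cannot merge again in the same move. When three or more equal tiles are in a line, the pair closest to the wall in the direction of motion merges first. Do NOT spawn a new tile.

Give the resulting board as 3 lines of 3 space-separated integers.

Slide left:
row 0: [0, 0, 32] -> [32, 0, 0]
row 1: [0, 32, 32] -> [64, 0, 0]
row 2: [0, 0, 64] -> [64, 0, 0]

Answer: 32  0  0
64  0  0
64  0  0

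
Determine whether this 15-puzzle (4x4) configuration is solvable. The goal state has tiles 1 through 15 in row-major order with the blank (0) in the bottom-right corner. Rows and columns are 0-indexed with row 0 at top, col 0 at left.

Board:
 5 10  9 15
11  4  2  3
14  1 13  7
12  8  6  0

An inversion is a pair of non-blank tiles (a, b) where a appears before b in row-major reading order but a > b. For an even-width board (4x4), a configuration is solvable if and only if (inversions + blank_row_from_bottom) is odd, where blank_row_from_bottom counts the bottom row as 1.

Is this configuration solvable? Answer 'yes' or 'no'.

Answer: yes

Derivation:
Inversions: 56
Blank is in row 3 (0-indexed from top), which is row 1 counting from the bottom (bottom = 1).
56 + 1 = 57, which is odd, so the puzzle is solvable.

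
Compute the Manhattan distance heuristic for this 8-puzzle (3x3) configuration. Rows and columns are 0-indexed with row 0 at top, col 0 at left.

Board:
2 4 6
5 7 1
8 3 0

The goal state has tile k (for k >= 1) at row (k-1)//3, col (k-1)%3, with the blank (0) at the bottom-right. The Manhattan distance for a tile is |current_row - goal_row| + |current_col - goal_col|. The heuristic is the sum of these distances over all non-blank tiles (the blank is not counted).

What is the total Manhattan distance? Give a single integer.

Tile 2: (0,0)->(0,1) = 1
Tile 4: (0,1)->(1,0) = 2
Tile 6: (0,2)->(1,2) = 1
Tile 5: (1,0)->(1,1) = 1
Tile 7: (1,1)->(2,0) = 2
Tile 1: (1,2)->(0,0) = 3
Tile 8: (2,0)->(2,1) = 1
Tile 3: (2,1)->(0,2) = 3
Sum: 1 + 2 + 1 + 1 + 2 + 3 + 1 + 3 = 14

Answer: 14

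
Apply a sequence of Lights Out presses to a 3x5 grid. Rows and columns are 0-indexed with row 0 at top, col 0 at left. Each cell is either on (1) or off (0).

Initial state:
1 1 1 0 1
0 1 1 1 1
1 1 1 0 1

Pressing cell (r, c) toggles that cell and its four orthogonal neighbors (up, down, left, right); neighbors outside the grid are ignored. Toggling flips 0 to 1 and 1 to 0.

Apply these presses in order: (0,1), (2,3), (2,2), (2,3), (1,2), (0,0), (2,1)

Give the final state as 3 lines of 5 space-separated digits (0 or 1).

Answer: 1 1 1 0 1
1 0 1 0 1
0 1 0 1 1

Derivation:
After press 1 at (0,1):
0 0 0 0 1
0 0 1 1 1
1 1 1 0 1

After press 2 at (2,3):
0 0 0 0 1
0 0 1 0 1
1 1 0 1 0

After press 3 at (2,2):
0 0 0 0 1
0 0 0 0 1
1 0 1 0 0

After press 4 at (2,3):
0 0 0 0 1
0 0 0 1 1
1 0 0 1 1

After press 5 at (1,2):
0 0 1 0 1
0 1 1 0 1
1 0 1 1 1

After press 6 at (0,0):
1 1 1 0 1
1 1 1 0 1
1 0 1 1 1

After press 7 at (2,1):
1 1 1 0 1
1 0 1 0 1
0 1 0 1 1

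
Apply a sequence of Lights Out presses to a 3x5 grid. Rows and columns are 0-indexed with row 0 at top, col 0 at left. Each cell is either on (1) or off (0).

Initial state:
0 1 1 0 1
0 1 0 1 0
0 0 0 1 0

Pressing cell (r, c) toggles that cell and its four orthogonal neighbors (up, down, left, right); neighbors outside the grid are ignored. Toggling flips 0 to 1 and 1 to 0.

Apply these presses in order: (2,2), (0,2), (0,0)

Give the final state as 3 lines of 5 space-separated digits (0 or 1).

After press 1 at (2,2):
0 1 1 0 1
0 1 1 1 0
0 1 1 0 0

After press 2 at (0,2):
0 0 0 1 1
0 1 0 1 0
0 1 1 0 0

After press 3 at (0,0):
1 1 0 1 1
1 1 0 1 0
0 1 1 0 0

Answer: 1 1 0 1 1
1 1 0 1 0
0 1 1 0 0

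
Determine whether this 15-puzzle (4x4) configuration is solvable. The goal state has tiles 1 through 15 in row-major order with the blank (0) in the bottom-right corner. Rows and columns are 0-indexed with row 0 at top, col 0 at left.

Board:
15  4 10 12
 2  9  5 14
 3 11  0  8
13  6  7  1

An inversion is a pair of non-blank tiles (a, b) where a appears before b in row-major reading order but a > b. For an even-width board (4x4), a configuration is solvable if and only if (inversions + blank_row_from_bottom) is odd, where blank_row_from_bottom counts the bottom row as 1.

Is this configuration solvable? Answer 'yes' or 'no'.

Answer: yes

Derivation:
Inversions: 63
Blank is in row 2 (0-indexed from top), which is row 2 counting from the bottom (bottom = 1).
63 + 2 = 65, which is odd, so the puzzle is solvable.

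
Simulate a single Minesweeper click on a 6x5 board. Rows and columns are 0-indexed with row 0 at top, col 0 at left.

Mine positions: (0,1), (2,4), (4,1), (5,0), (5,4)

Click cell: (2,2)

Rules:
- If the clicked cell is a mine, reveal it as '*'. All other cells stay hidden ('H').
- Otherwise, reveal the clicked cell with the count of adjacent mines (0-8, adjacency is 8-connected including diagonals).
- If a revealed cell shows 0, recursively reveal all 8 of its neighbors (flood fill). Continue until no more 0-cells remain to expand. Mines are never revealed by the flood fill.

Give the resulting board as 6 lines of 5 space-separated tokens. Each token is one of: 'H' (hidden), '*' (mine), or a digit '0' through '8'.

H H H H H
1 1 1 1 H
0 0 0 1 H
1 1 1 1 H
H H H H H
H H H H H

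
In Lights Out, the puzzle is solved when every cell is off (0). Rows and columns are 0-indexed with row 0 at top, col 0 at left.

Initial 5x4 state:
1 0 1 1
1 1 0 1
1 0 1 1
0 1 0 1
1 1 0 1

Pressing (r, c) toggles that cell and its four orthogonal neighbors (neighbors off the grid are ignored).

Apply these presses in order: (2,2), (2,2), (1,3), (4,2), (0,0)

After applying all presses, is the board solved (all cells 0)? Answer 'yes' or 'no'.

Answer: no

Derivation:
After press 1 at (2,2):
1 0 1 1
1 1 1 1
1 1 0 0
0 1 1 1
1 1 0 1

After press 2 at (2,2):
1 0 1 1
1 1 0 1
1 0 1 1
0 1 0 1
1 1 0 1

After press 3 at (1,3):
1 0 1 0
1 1 1 0
1 0 1 0
0 1 0 1
1 1 0 1

After press 4 at (4,2):
1 0 1 0
1 1 1 0
1 0 1 0
0 1 1 1
1 0 1 0

After press 5 at (0,0):
0 1 1 0
0 1 1 0
1 0 1 0
0 1 1 1
1 0 1 0

Lights still on: 11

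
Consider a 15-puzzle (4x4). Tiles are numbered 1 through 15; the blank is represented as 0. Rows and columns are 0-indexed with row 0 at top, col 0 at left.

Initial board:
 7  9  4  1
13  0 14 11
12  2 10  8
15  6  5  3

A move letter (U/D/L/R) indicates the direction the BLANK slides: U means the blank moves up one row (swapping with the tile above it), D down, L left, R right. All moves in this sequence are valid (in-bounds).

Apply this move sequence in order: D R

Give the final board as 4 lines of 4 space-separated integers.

Answer:  7  9  4  1
13  2 14 11
12 10  0  8
15  6  5  3

Derivation:
After move 1 (D):
 7  9  4  1
13  2 14 11
12  0 10  8
15  6  5  3

After move 2 (R):
 7  9  4  1
13  2 14 11
12 10  0  8
15  6  5  3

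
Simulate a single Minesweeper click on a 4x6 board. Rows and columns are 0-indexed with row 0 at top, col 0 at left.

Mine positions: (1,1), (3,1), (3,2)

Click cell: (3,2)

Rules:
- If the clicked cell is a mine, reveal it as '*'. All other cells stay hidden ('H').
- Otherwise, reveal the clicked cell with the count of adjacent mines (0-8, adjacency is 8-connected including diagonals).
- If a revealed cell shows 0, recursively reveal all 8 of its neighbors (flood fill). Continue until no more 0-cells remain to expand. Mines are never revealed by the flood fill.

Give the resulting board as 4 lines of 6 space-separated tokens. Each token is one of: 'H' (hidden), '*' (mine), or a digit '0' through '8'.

H H H H H H
H H H H H H
H H H H H H
H H * H H H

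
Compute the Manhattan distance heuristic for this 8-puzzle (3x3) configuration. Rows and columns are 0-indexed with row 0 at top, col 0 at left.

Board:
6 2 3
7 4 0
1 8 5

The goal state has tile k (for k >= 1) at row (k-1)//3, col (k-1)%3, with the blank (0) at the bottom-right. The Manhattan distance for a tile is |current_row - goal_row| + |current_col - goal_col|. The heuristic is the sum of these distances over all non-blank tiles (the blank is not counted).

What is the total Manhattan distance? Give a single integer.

Tile 6: at (0,0), goal (1,2), distance |0-1|+|0-2| = 3
Tile 2: at (0,1), goal (0,1), distance |0-0|+|1-1| = 0
Tile 3: at (0,2), goal (0,2), distance |0-0|+|2-2| = 0
Tile 7: at (1,0), goal (2,0), distance |1-2|+|0-0| = 1
Tile 4: at (1,1), goal (1,0), distance |1-1|+|1-0| = 1
Tile 1: at (2,0), goal (0,0), distance |2-0|+|0-0| = 2
Tile 8: at (2,1), goal (2,1), distance |2-2|+|1-1| = 0
Tile 5: at (2,2), goal (1,1), distance |2-1|+|2-1| = 2
Sum: 3 + 0 + 0 + 1 + 1 + 2 + 0 + 2 = 9

Answer: 9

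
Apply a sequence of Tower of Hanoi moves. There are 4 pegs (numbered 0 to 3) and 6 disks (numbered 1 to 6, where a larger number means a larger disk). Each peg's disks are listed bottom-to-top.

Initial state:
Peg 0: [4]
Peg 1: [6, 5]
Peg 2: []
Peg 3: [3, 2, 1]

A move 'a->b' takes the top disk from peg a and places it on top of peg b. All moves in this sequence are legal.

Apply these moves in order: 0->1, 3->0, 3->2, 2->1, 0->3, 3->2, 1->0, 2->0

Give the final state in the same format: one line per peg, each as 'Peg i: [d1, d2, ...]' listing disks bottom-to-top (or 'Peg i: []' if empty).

Answer: Peg 0: [2, 1]
Peg 1: [6, 5, 4]
Peg 2: []
Peg 3: [3]

Derivation:
After move 1 (0->1):
Peg 0: []
Peg 1: [6, 5, 4]
Peg 2: []
Peg 3: [3, 2, 1]

After move 2 (3->0):
Peg 0: [1]
Peg 1: [6, 5, 4]
Peg 2: []
Peg 3: [3, 2]

After move 3 (3->2):
Peg 0: [1]
Peg 1: [6, 5, 4]
Peg 2: [2]
Peg 3: [3]

After move 4 (2->1):
Peg 0: [1]
Peg 1: [6, 5, 4, 2]
Peg 2: []
Peg 3: [3]

After move 5 (0->3):
Peg 0: []
Peg 1: [6, 5, 4, 2]
Peg 2: []
Peg 3: [3, 1]

After move 6 (3->2):
Peg 0: []
Peg 1: [6, 5, 4, 2]
Peg 2: [1]
Peg 3: [3]

After move 7 (1->0):
Peg 0: [2]
Peg 1: [6, 5, 4]
Peg 2: [1]
Peg 3: [3]

After move 8 (2->0):
Peg 0: [2, 1]
Peg 1: [6, 5, 4]
Peg 2: []
Peg 3: [3]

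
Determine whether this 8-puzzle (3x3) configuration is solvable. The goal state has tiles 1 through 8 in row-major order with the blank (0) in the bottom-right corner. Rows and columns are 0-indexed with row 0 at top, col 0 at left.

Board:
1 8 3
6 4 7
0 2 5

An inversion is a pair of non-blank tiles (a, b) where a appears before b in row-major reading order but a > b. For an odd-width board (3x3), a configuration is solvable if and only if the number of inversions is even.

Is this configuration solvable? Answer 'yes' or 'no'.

Inversions (pairs i<j in row-major order where tile[i] > tile[j] > 0): 13
13 is odd, so the puzzle is not solvable.

Answer: no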